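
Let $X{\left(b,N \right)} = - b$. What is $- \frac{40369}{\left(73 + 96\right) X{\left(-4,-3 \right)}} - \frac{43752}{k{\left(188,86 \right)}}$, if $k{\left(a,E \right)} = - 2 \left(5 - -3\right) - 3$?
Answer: $\frac{28809341}{12844} \approx 2243.0$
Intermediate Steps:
$k{\left(a,E \right)} = -19$ ($k{\left(a,E \right)} = - 2 \left(5 + 3\right) - 3 = \left(-2\right) 8 - 3 = -16 - 3 = -19$)
$- \frac{40369}{\left(73 + 96\right) X{\left(-4,-3 \right)}} - \frac{43752}{k{\left(188,86 \right)}} = - \frac{40369}{\left(73 + 96\right) \left(\left(-1\right) \left(-4\right)\right)} - \frac{43752}{-19} = - \frac{40369}{169 \cdot 4} - - \frac{43752}{19} = - \frac{40369}{676} + \frac{43752}{19} = \frac{28809341}{12844}$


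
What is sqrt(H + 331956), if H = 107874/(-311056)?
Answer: 3*sqrt(223046155927438)/77764 ≈ 576.16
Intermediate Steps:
H = -53937/155528 (H = 107874*(-1/311056) = -53937/155528 ≈ -0.34680)
sqrt(H + 331956) = sqrt(-53937/155528 + 331956) = sqrt(51628398831/155528) = 3*sqrt(223046155927438)/77764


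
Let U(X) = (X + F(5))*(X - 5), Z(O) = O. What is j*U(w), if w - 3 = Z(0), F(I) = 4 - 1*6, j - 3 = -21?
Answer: 36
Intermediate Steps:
j = -18 (j = 3 - 21 = -18)
F(I) = -2 (F(I) = 4 - 6 = -2)
w = 3 (w = 3 + 0 = 3)
U(X) = (-5 + X)*(-2 + X) (U(X) = (X - 2)*(X - 5) = (-2 + X)*(-5 + X) = (-5 + X)*(-2 + X))
j*U(w) = -18*(10 + 3**2 - 7*3) = -18*(10 + 9 - 21) = -18*(-2) = 36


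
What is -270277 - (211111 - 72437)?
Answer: -408951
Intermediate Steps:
-270277 - (211111 - 72437) = -270277 - 1*138674 = -270277 - 138674 = -408951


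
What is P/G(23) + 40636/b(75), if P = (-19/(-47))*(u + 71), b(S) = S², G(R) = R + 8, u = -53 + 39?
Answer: 65298527/8195625 ≈ 7.9675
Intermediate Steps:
u = -14
G(R) = 8 + R
P = 1083/47 (P = (-19/(-47))*(-14 + 71) = -19*(-1/47)*57 = (19/47)*57 = 1083/47 ≈ 23.043)
P/G(23) + 40636/b(75) = 1083/(47*(8 + 23)) + 40636/(75²) = (1083/47)/31 + 40636/5625 = (1083/47)*(1/31) + 40636*(1/5625) = 1083/1457 + 40636/5625 = 65298527/8195625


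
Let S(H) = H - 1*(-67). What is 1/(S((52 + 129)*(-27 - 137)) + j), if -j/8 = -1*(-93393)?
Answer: -1/776761 ≈ -1.2874e-6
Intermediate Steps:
S(H) = 67 + H (S(H) = H + 67 = 67 + H)
j = -747144 (j = -(-8)*(-93393) = -8*93393 = -747144)
1/(S((52 + 129)*(-27 - 137)) + j) = 1/((67 + (52 + 129)*(-27 - 137)) - 747144) = 1/((67 + 181*(-164)) - 747144) = 1/((67 - 29684) - 747144) = 1/(-29617 - 747144) = 1/(-776761) = -1/776761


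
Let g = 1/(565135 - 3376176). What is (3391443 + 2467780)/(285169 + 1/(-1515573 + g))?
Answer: 24962269468651999162/1214916281918191445 ≈ 20.546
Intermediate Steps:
g = -1/2811041 (g = 1/(-2811041) = -1/2811041 ≈ -3.5574e-7)
(3391443 + 2467780)/(285169 + 1/(-1515573 + g)) = (3391443 + 2467780)/(285169 + 1/(-1515573 - 1/2811041)) = 5859223/(285169 + 1/(-4260337841494/2811041)) = 5859223/(285169 - 2811041/4260337841494) = 5859223/(1214916281918191445/4260337841494) = 5859223*(4260337841494/1214916281918191445) = 24962269468651999162/1214916281918191445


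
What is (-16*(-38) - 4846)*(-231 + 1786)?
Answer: -6590090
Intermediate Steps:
(-16*(-38) - 4846)*(-231 + 1786) = (608 - 4846)*1555 = -4238*1555 = -6590090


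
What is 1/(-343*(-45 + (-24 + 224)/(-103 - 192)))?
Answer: 59/924385 ≈ 6.3826e-5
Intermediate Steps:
1/(-343*(-45 + (-24 + 224)/(-103 - 192))) = 1/(-343*(-45 + 200/(-295))) = 1/(-343*(-45 + 200*(-1/295))) = 1/(-343*(-45 - 40/59)) = 1/(-343*(-2695/59)) = 1/(924385/59) = 59/924385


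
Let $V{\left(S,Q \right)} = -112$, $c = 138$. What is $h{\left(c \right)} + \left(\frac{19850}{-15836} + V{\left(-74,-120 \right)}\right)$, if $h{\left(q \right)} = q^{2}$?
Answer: $\frac{149893651}{7918} \approx 18931.0$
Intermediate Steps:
$h{\left(c \right)} + \left(\frac{19850}{-15836} + V{\left(-74,-120 \right)}\right) = 138^{2} - \left(112 - \frac{19850}{-15836}\right) = 19044 + \left(19850 \left(- \frac{1}{15836}\right) - 112\right) = 19044 - \frac{896741}{7918} = \frac{149893651}{7918}$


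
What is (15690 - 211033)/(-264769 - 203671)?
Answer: 195343/468440 ≈ 0.41701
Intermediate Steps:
(15690 - 211033)/(-264769 - 203671) = -195343/(-468440) = -195343*(-1/468440) = 195343/468440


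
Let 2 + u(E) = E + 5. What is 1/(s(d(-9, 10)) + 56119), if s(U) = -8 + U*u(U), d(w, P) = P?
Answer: 1/56241 ≈ 1.7781e-5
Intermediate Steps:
u(E) = 3 + E (u(E) = -2 + (E + 5) = -2 + (5 + E) = 3 + E)
s(U) = -8 + U*(3 + U)
1/(s(d(-9, 10)) + 56119) = 1/((-8 + 10*(3 + 10)) + 56119) = 1/((-8 + 10*13) + 56119) = 1/((-8 + 130) + 56119) = 1/(122 + 56119) = 1/56241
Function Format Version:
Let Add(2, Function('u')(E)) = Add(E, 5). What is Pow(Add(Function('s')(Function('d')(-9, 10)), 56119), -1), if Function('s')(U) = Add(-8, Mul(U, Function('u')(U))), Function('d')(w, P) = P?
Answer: Rational(1, 56241) ≈ 1.7781e-5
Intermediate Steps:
Function('u')(E) = Add(3, E) (Function('u')(E) = Add(-2, Add(E, 5)) = Add(-2, Add(5, E)) = Add(3, E))
Function('s')(U) = Add(-8, Mul(U, Add(3, U)))
Pow(Add(Function('s')(Function('d')(-9, 10)), 56119), -1) = Pow(Add(Add(-8, Mul(10, Add(3, 10))), 56119), -1) = Pow(Add(Add(-8, Mul(10, 13)), 56119), -1) = Pow(Add(Add(-8, 130), 56119), -1) = Pow(Add(122, 56119), -1) = Pow(56241, -1) = Rational(1, 56241)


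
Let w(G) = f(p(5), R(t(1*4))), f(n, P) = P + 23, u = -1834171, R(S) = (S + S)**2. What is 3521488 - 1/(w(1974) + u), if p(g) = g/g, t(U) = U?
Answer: 6458704796993/1834084 ≈ 3.5215e+6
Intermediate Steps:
R(S) = 4*S**2 (R(S) = (2*S)**2 = 4*S**2)
p(g) = 1
f(n, P) = 23 + P
w(G) = 87 (w(G) = 23 + 4*(1*4)**2 = 23 + 4*4**2 = 23 + 4*16 = 23 + 64 = 87)
3521488 - 1/(w(1974) + u) = 3521488 - 1/(87 - 1834171) = 3521488 - 1/(-1834084) = 3521488 - 1*(-1/1834084) = 3521488 + 1/1834084 = 6458704796993/1834084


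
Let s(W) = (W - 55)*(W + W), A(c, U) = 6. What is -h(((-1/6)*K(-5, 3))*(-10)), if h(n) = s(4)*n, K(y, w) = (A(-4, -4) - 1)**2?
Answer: 17000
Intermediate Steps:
s(W) = 2*W*(-55 + W) (s(W) = (-55 + W)*(2*W) = 2*W*(-55 + W))
K(y, w) = 25 (K(y, w) = (6 - 1)**2 = 5**2 = 25)
h(n) = -408*n (h(n) = (2*4*(-55 + 4))*n = (2*4*(-51))*n = -408*n)
-h(((-1/6)*K(-5, 3))*(-10)) = -(-408)*(-1/6*25)*(-10) = -(-408)*(-1*1/6*25)*(-10) = -(-408)*-1/6*25*(-10) = -(-408)*(-25/6*(-10)) = -(-408)*125/3 = -1*(-17000) = 17000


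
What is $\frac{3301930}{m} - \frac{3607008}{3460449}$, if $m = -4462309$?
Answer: $- \frac{9173914876014}{5147197572247} \approx -1.7823$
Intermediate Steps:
$\frac{3301930}{m} - \frac{3607008}{3460449} = \frac{3301930}{-4462309} - \frac{3607008}{3460449} = 3301930 \left(- \frac{1}{4462309}\right) - \frac{1202336}{1153483} = - \frac{3301930}{4462309} - \frac{1202336}{1153483} = - \frac{9173914876014}{5147197572247}$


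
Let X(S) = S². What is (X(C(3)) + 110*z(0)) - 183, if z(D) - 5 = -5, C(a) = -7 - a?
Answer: -83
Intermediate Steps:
z(D) = 0 (z(D) = 5 - 5 = 0)
(X(C(3)) + 110*z(0)) - 183 = ((-7 - 1*3)² + 110*0) - 183 = ((-7 - 3)² + 0) - 183 = ((-10)² + 0) - 183 = (100 + 0) - 183 = 100 - 183 = -83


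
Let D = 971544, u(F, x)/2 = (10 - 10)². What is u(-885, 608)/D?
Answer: 0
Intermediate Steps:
u(F, x) = 0 (u(F, x) = 2*(10 - 10)² = 2*0² = 2*0 = 0)
u(-885, 608)/D = 0/971544 = 0*(1/971544) = 0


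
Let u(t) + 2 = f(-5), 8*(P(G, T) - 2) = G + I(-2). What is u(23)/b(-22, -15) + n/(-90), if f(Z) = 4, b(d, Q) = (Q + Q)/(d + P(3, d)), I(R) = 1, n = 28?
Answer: 89/90 ≈ 0.98889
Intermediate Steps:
P(G, T) = 17/8 + G/8 (P(G, T) = 2 + (G + 1)/8 = 2 + (1 + G)/8 = 2 + (1/8 + G/8) = 17/8 + G/8)
b(d, Q) = 2*Q/(5/2 + d) (b(d, Q) = (Q + Q)/(d + (17/8 + (1/8)*3)) = (2*Q)/(d + (17/8 + 3/8)) = (2*Q)/(d + 5/2) = (2*Q)/(5/2 + d) = 2*Q/(5/2 + d))
u(t) = 2 (u(t) = -2 + 4 = 2)
u(23)/b(-22, -15) + n/(-90) = 2/((4*(-15)/(5 + 2*(-22)))) + 28/(-90) = 2/((4*(-15)/(5 - 44))) + 28*(-1/90) = 2/((4*(-15)/(-39))) - 14/45 = 2/((4*(-15)*(-1/39))) - 14/45 = 2/(20/13) - 14/45 = 2*(13/20) - 14/45 = 13/10 - 14/45 = 89/90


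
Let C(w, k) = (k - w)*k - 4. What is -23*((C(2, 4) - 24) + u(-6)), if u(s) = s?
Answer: 598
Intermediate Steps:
C(w, k) = -4 + k*(k - w) (C(w, k) = k*(k - w) - 4 = -4 + k*(k - w))
-23*((C(2, 4) - 24) + u(-6)) = -23*(((-4 + 4² - 1*4*2) - 24) - 6) = -23*(((-4 + 16 - 8) - 24) - 6) = -23*((4 - 24) - 6) = -23*(-20 - 6) = -23*(-26) = 598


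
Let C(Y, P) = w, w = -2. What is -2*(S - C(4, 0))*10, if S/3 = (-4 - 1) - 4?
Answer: 500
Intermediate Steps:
C(Y, P) = -2
S = -27 (S = 3*((-4 - 1) - 4) = 3*(-5 - 4) = 3*(-9) = -27)
-2*(S - C(4, 0))*10 = -2*(-27 - 1*(-2))*10 = -2*(-27 + 2)*10 = -2*(-25)*10 = 50*10 = 500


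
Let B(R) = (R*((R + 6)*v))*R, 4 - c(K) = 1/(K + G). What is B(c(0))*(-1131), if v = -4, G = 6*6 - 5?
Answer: 21149071164/29791 ≈ 7.0992e+5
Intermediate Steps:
G = 31 (G = 36 - 5 = 31)
c(K) = 4 - 1/(31 + K) (c(K) = 4 - 1/(K + 31) = 4 - 1/(31 + K))
B(R) = R²*(-24 - 4*R) (B(R) = (R*((R + 6)*(-4)))*R = (R*((6 + R)*(-4)))*R = (R*(-24 - 4*R))*R = R²*(-24 - 4*R))
B(c(0))*(-1131) = (4*((123 + 4*0)/(31 + 0))²*(-6 - (123 + 4*0)/(31 + 0)))*(-1131) = (4*((123 + 0)/31)²*(-6 - (123 + 0)/31))*(-1131) = (4*((1/31)*123)²*(-6 - 123/31))*(-1131) = (4*(123/31)²*(-6 - 1*123/31))*(-1131) = (4*(15129/961)*(-6 - 123/31))*(-1131) = (4*(15129/961)*(-309/31))*(-1131) = -18699444/29791*(-1131) = 21149071164/29791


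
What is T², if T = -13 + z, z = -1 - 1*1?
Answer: 225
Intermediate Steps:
z = -2 (z = -1 - 1 = -2)
T = -15 (T = -13 - 2 = -15)
T² = (-15)² = 225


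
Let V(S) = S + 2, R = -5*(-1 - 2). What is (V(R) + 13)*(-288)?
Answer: -8640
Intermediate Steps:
R = 15 (R = -5*(-3) = 15)
V(S) = 2 + S
(V(R) + 13)*(-288) = ((2 + 15) + 13)*(-288) = (17 + 13)*(-288) = 30*(-288) = -8640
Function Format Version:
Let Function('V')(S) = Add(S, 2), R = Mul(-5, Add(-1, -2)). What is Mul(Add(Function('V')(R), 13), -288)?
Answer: -8640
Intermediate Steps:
R = 15 (R = Mul(-5, -3) = 15)
Function('V')(S) = Add(2, S)
Mul(Add(Function('V')(R), 13), -288) = Mul(Add(Add(2, 15), 13), -288) = Mul(Add(17, 13), -288) = Mul(30, -288) = -8640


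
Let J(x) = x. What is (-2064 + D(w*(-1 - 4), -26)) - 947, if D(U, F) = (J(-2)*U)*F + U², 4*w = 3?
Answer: -51071/16 ≈ -3191.9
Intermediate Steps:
w = ¾ (w = (¼)*3 = ¾ ≈ 0.75000)
D(U, F) = U² - 2*F*U (D(U, F) = (-2*U)*F + U² = -2*F*U + U² = U² - 2*F*U)
(-2064 + D(w*(-1 - 4), -26)) - 947 = (-2064 + (3*(-1 - 4)/4)*(3*(-1 - 4)/4 - 2*(-26))) - 947 = (-2064 + ((¾)*(-5))*((¾)*(-5) + 52)) - 947 = (-2064 - 15*(-15/4 + 52)/4) - 947 = (-2064 - 15/4*193/4) - 947 = (-2064 - 2895/16) - 947 = -35919/16 - 947 = -51071/16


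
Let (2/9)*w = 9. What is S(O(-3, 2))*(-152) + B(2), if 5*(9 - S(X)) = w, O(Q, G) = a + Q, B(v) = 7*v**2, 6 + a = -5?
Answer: -544/5 ≈ -108.80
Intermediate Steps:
a = -11 (a = -6 - 5 = -11)
w = 81/2 (w = (9/2)*9 = 81/2 ≈ 40.500)
O(Q, G) = -11 + Q
S(X) = 9/10 (S(X) = 9 - 1/5*81/2 = 9 - 81/10 = 9/10)
S(O(-3, 2))*(-152) + B(2) = (9/10)*(-152) + 7*2**2 = -684/5 + 7*4 = -684/5 + 28 = -544/5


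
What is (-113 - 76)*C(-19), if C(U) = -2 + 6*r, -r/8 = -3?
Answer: -26838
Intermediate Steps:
r = 24 (r = -8*(-3) = 24)
C(U) = 142 (C(U) = -2 + 6*24 = -2 + 144 = 142)
(-113 - 76)*C(-19) = (-113 - 76)*142 = -189*142 = -26838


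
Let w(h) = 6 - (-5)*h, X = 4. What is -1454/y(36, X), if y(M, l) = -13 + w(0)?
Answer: 1454/7 ≈ 207.71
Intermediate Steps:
w(h) = 6 + 5*h
y(M, l) = -7 (y(M, l) = -13 + (6 + 5*0) = -13 + (6 + 0) = -13 + 6 = -7)
-1454/y(36, X) = -1454/(-7) = -1454*(-⅐) = 1454/7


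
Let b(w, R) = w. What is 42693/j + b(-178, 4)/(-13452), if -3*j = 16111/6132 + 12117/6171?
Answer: -10866033082938221/389485676850 ≈ -27898.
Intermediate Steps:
j = -57907475/37840572 (j = -(16111/6132 + 12117/6171)/3 = -(16111*(1/6132) + 12117*(1/6171))/3 = -(16111/6132 + 4039/2057)/3 = -1/3*57907475/12613524 = -57907475/37840572 ≈ -1.5303)
42693/j + b(-178, 4)/(-13452) = 42693/(-57907475/37840572) - 178/(-13452) = 42693*(-37840572/57907475) - 178*(-1/13452) = -1615527540396/57907475 + 89/6726 = -10866033082938221/389485676850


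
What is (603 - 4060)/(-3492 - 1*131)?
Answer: 3457/3623 ≈ 0.95418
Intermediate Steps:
(603 - 4060)/(-3492 - 1*131) = -3457/(-3492 - 131) = -3457/(-3623) = -3457*(-1/3623) = 3457/3623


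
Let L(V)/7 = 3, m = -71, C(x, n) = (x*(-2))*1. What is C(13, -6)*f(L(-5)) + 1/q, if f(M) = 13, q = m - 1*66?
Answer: -46307/137 ≈ -338.01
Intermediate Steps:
C(x, n) = -2*x (C(x, n) = -2*x*1 = -2*x)
L(V) = 21 (L(V) = 7*3 = 21)
q = -137 (q = -71 - 1*66 = -71 - 66 = -137)
C(13, -6)*f(L(-5)) + 1/q = -2*13*13 + 1/(-137) = -26*13 - 1/137 = -338 - 1/137 = -46307/137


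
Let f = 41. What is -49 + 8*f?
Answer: 279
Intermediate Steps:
-49 + 8*f = -49 + 8*41 = -49 + 328 = 279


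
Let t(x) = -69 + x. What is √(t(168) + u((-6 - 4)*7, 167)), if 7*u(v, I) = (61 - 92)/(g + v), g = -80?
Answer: √4367202/210 ≈ 9.9514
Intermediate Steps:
u(v, I) = -31/(7*(-80 + v)) (u(v, I) = ((61 - 92)/(-80 + v))/7 = (-31/(-80 + v))/7 = -31/(7*(-80 + v)))
√(t(168) + u((-6 - 4)*7, 167)) = √((-69 + 168) - 31/(-560 + 7*((-6 - 4)*7))) = √(99 - 31/(-560 + 7*(-10*7))) = √(99 - 31/(-560 + 7*(-70))) = √(99 - 31/(-560 - 490)) = √(99 - 31/(-1050)) = √(99 - 31*(-1/1050)) = √(99 + 31/1050) = √(103981/1050) = √4367202/210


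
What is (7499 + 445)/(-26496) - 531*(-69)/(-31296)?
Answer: -1058509/719808 ≈ -1.4705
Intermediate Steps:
(7499 + 445)/(-26496) - 531*(-69)/(-31296) = 7944*(-1/26496) + 36639*(-1/31296) = -331/1104 - 12213/10432 = -1058509/719808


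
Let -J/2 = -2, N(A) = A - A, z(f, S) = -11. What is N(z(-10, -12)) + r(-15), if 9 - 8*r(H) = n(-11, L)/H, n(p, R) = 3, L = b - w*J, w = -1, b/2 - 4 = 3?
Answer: 23/20 ≈ 1.1500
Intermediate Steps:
b = 14 (b = 8 + 2*3 = 8 + 6 = 14)
N(A) = 0
J = 4 (J = -2*(-2) = 4)
L = 18 (L = 14 - (-1)*4 = 14 - 1*(-4) = 14 + 4 = 18)
r(H) = 9/8 - 3/(8*H)
N(z(-10, -12)) + r(-15) = 0 + (3/8)*(-1 + 3*(-15))/(-15) = 0 + (3/8)*(-1/15)*(-1 - 45) = 0 + (3/8)*(-1/15)*(-46) = 0 + 23/20 = 23/20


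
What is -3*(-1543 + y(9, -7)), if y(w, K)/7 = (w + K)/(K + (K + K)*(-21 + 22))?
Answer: 4631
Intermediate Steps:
y(w, K) = 7*(K + w)/(3*K) (y(w, K) = 7*((w + K)/(K + (K + K)*(-21 + 22))) = 7*((K + w)/(K + (2*K)*1)) = 7*((K + w)/(K + 2*K)) = 7*((K + w)/((3*K))) = 7*((K + w)*(1/(3*K))) = 7*((K + w)/(3*K)) = 7*(K + w)/(3*K))
-3*(-1543 + y(9, -7)) = -3*(-1543 + (7/3)*(-7 + 9)/(-7)) = -3*(-1543 + (7/3)*(-⅐)*2) = -3*(-1543 - ⅔) = -3*(-4631/3) = 4631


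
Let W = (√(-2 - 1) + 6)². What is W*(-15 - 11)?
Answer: -858 - 312*I*√3 ≈ -858.0 - 540.4*I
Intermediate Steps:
W = (6 + I*√3)² (W = (√(-3) + 6)² = (I*√3 + 6)² = (6 + I*√3)² ≈ 33.0 + 20.785*I)
W*(-15 - 11) = (6 + I*√3)²*(-15 - 11) = (6 + I*√3)²*(-26) = -26*(6 + I*√3)²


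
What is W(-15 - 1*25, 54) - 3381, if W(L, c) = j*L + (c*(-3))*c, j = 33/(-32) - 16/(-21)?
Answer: -1017931/84 ≈ -12118.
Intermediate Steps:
j = -181/672 (j = 33*(-1/32) - 16*(-1/21) = -33/32 + 16/21 = -181/672 ≈ -0.26935)
W(L, c) = -3*c**2 - 181*L/672 (W(L, c) = -181*L/672 + (c*(-3))*c = -181*L/672 + (-3*c)*c = -181*L/672 - 3*c**2 = -3*c**2 - 181*L/672)
W(-15 - 1*25, 54) - 3381 = (-3*54**2 - 181*(-15 - 1*25)/672) - 3381 = (-3*2916 - 181*(-15 - 25)/672) - 3381 = (-8748 - 181/672*(-40)) - 3381 = (-8748 + 905/84) - 3381 = -733927/84 - 3381 = -1017931/84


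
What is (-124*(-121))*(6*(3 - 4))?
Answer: -90024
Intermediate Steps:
(-124*(-121))*(6*(3 - 4)) = 15004*(6*(-1)) = 15004*(-6) = -90024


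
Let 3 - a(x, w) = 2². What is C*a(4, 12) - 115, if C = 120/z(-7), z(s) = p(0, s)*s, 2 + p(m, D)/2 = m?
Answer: -835/7 ≈ -119.29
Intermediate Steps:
p(m, D) = -4 + 2*m
a(x, w) = -1 (a(x, w) = 3 - 1*2² = 3 - 1*4 = 3 - 4 = -1)
z(s) = -4*s (z(s) = (-4 + 2*0)*s = (-4 + 0)*s = -4*s)
C = 30/7 (C = 120/((-4*(-7))) = 120/28 = 120*(1/28) = 30/7 ≈ 4.2857)
C*a(4, 12) - 115 = (30/7)*(-1) - 115 = -30/7 - 115 = -835/7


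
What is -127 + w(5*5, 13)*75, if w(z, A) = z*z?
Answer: 46748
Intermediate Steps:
w(z, A) = z²
-127 + w(5*5, 13)*75 = -127 + (5*5)²*75 = -127 + 25²*75 = -127 + 625*75 = -127 + 46875 = 46748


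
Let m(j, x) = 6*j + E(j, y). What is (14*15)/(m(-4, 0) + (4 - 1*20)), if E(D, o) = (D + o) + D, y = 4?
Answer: -105/22 ≈ -4.7727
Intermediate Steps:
E(D, o) = o + 2*D
m(j, x) = 4 + 8*j (m(j, x) = 6*j + (4 + 2*j) = 4 + 8*j)
(14*15)/(m(-4, 0) + (4 - 1*20)) = (14*15)/((4 + 8*(-4)) + (4 - 1*20)) = 210/((4 - 32) + (4 - 20)) = 210/(-28 - 16) = 210/(-44) = 210*(-1/44) = -105/22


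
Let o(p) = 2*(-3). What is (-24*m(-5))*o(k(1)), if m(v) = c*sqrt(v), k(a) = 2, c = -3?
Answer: -432*I*sqrt(5) ≈ -965.98*I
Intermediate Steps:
o(p) = -6
m(v) = -3*sqrt(v)
(-24*m(-5))*o(k(1)) = -(-72)*sqrt(-5)*(-6) = -(-72)*I*sqrt(5)*(-6) = (72*I*sqrt(5))*(-6) = -432*I*sqrt(5)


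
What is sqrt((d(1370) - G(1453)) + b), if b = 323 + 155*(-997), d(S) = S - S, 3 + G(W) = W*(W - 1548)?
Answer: I*sqrt(16174) ≈ 127.18*I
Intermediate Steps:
G(W) = -3 + W*(-1548 + W) (G(W) = -3 + W*(W - 1548) = -3 + W*(-1548 + W))
d(S) = 0
b = -154212 (b = 323 - 154535 = -154212)
sqrt((d(1370) - G(1453)) + b) = sqrt((0 - (-3 + 1453**2 - 1548*1453)) - 154212) = sqrt((0 - (-3 + 2111209 - 2249244)) - 154212) = sqrt((0 - 1*(-138038)) - 154212) = sqrt((0 + 138038) - 154212) = sqrt(138038 - 154212) = sqrt(-16174) = I*sqrt(16174)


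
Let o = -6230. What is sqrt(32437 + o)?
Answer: sqrt(26207) ≈ 161.89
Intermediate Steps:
sqrt(32437 + o) = sqrt(32437 - 6230) = sqrt(26207)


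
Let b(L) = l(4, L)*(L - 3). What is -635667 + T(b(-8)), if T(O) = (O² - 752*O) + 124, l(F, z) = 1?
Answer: -627150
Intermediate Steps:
b(L) = -3 + L (b(L) = 1*(L - 3) = 1*(-3 + L) = -3 + L)
T(O) = 124 + O² - 752*O
-635667 + T(b(-8)) = -635667 + (124 + (-3 - 8)² - 752*(-3 - 8)) = -635667 + (124 + (-11)² - 752*(-11)) = -635667 + (124 + 121 + 8272) = -635667 + 8517 = -627150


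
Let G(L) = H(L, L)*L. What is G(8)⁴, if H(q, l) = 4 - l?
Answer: 1048576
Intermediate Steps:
G(L) = L*(4 - L) (G(L) = (4 - L)*L = L*(4 - L))
G(8)⁴ = (8*(4 - 1*8))⁴ = (8*(4 - 8))⁴ = (8*(-4))⁴ = (-32)⁴ = 1048576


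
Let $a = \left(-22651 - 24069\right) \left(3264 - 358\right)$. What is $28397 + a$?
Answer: $-135739923$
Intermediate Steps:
$a = -135768320$ ($a = \left(-46720\right) 2906 = -135768320$)
$28397 + a = 28397 - 135768320 = -135739923$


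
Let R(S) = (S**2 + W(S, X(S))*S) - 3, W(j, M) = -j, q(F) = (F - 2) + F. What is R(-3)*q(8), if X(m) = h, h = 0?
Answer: -42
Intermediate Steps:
q(F) = -2 + 2*F (q(F) = (-2 + F) + F = -2 + 2*F)
X(m) = 0
R(S) = -3 (R(S) = (S**2 + (-S)*S) - 3 = (S**2 - S**2) - 3 = 0 - 3 = -3)
R(-3)*q(8) = -3*(-2 + 2*8) = -3*(-2 + 16) = -3*14 = -42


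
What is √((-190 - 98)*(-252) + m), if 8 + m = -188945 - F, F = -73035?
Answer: I*√43342 ≈ 208.19*I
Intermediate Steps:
m = -115918 (m = -8 + (-188945 - 1*(-73035)) = -8 + (-188945 + 73035) = -8 - 115910 = -115918)
√((-190 - 98)*(-252) + m) = √((-190 - 98)*(-252) - 115918) = √(-288*(-252) - 115918) = √(72576 - 115918) = √(-43342) = I*√43342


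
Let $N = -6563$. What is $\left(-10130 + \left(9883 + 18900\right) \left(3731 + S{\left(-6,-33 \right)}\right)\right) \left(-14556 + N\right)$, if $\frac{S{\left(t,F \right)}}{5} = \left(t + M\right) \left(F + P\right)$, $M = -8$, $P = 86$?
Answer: $-12551296247$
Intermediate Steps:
$S{\left(t,F \right)} = 5 \left(-8 + t\right) \left(86 + F\right)$ ($S{\left(t,F \right)} = 5 \left(t - 8\right) \left(F + 86\right) = 5 \left(-8 + t\right) \left(86 + F\right)$)
$\left(-10130 + \left(9883 + 18900\right) \left(3731 + S{\left(-6,-33 \right)}\right)\right) \left(-14556 + N\right) = \left(-10130 + \left(9883 + 18900\right) \left(3731 + \left(-3440 - -1320 + 430 \left(-6\right) + 5 \left(-33\right) \left(-6\right)\right)\right)\right) \left(-14556 - 6563\right) = \left(-10130 + 28783 \left(3731 + \left(-3440 + 1320 - 2580 + 990\right)\right)\right) \left(-21119\right) = \left(-10130 + 28783 \left(3731 - 3710\right)\right) \left(-21119\right) = \left(-10130 + 28783 \cdot 21\right) \left(-21119\right) = \left(-10130 + 604443\right) \left(-21119\right) = 594313 \left(-21119\right) = -12551296247$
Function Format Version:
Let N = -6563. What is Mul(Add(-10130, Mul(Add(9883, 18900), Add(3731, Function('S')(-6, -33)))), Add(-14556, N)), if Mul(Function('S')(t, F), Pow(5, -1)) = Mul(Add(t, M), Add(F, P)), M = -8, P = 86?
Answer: -12551296247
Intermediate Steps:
Function('S')(t, F) = Mul(5, Add(-8, t), Add(86, F)) (Function('S')(t, F) = Mul(5, Mul(Add(t, -8), Add(F, 86))) = Mul(5, Mul(Add(-8, t), Add(86, F))) = Mul(5, Add(-8, t), Add(86, F)))
Mul(Add(-10130, Mul(Add(9883, 18900), Add(3731, Function('S')(-6, -33)))), Add(-14556, N)) = Mul(Add(-10130, Mul(Add(9883, 18900), Add(3731, Add(-3440, Mul(-40, -33), Mul(430, -6), Mul(5, -33, -6))))), Add(-14556, -6563)) = Mul(Add(-10130, Mul(28783, Add(3731, Add(-3440, 1320, -2580, 990)))), -21119) = Mul(Add(-10130, Mul(28783, Add(3731, -3710))), -21119) = Mul(Add(-10130, Mul(28783, 21)), -21119) = Mul(Add(-10130, 604443), -21119) = Mul(594313, -21119) = -12551296247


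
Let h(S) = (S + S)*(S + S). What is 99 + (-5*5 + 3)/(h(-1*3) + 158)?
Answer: 9592/97 ≈ 98.887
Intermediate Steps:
h(S) = 4*S² (h(S) = (2*S)*(2*S) = 4*S²)
99 + (-5*5 + 3)/(h(-1*3) + 158) = 99 + (-5*5 + 3)/(4*(-1*3)² + 158) = 99 + (-25 + 3)/(4*(-3)² + 158) = 99 - 22/(4*9 + 158) = 99 - 22/(36 + 158) = 99 - 22/194 = 99 + (1/194)*(-22) = 99 - 11/97 = 9592/97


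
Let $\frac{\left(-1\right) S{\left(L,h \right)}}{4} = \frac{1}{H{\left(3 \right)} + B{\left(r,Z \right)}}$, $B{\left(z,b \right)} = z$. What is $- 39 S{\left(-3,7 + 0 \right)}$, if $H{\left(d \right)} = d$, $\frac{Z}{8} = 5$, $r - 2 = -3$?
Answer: $78$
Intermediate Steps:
$r = -1$ ($r = 2 - 3 = -1$)
$Z = 40$ ($Z = 8 \cdot 5 = 40$)
$S{\left(L,h \right)} = -2$ ($S{\left(L,h \right)} = - \frac{4}{3 - 1} = - \frac{4}{2} = \left(-4\right) \frac{1}{2} = -2$)
$- 39 S{\left(-3,7 + 0 \right)} = \left(-39\right) \left(-2\right) = 78$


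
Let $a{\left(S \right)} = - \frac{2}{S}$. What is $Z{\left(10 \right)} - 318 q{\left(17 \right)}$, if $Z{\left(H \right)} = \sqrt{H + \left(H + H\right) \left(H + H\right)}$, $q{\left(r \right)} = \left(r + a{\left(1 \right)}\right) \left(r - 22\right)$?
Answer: $23850 + \sqrt{410} \approx 23870.0$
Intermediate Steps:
$q{\left(r \right)} = \left(-22 + r\right) \left(-2 + r\right)$ ($q{\left(r \right)} = \left(r - \frac{2}{1}\right) \left(r - 22\right) = \left(r - 2\right) \left(-22 + r\right) = \left(-2 + r\right) \left(-22 + r\right) = \left(-22 + r\right) \left(-2 + r\right)$)
$Z{\left(H \right)} = \sqrt{H + 4 H^{2}}$ ($Z{\left(H \right)} = \sqrt{H + 2 H 2 H} = \sqrt{H + 4 H^{2}}$)
$Z{\left(10 \right)} - 318 q{\left(17 \right)} = \sqrt{10 \left(1 + 4 \cdot 10\right)} - 318 \left(44 + 17^{2} - 408\right) = \sqrt{10 \left(1 + 40\right)} - 318 \left(44 + 289 - 408\right) = \sqrt{10 \cdot 41} - -23850 = \sqrt{410} + 23850 = 23850 + \sqrt{410}$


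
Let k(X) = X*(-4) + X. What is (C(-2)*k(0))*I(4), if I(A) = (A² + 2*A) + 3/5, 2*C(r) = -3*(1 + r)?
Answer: 0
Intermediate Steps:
C(r) = -3/2 - 3*r/2 (C(r) = (-3*(1 + r))/2 = (-3 - 3*r)/2 = -3/2 - 3*r/2)
I(A) = ⅗ + A² + 2*A (I(A) = (A² + 2*A) + 3*(⅕) = (A² + 2*A) + ⅗ = ⅗ + A² + 2*A)
k(X) = -3*X (k(X) = -4*X + X = -3*X)
(C(-2)*k(0))*I(4) = ((-3/2 - 3/2*(-2))*(-3*0))*(⅗ + 4² + 2*4) = ((-3/2 + 3)*0)*(⅗ + 16 + 8) = ((3/2)*0)*(123/5) = 0*(123/5) = 0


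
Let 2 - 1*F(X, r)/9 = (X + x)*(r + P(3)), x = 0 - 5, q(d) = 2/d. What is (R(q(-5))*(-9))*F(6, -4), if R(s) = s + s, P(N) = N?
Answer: 972/5 ≈ 194.40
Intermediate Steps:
x = -5
R(s) = 2*s
F(X, r) = 18 - 9*(-5 + X)*(3 + r) (F(X, r) = 18 - 9*(X - 5)*(r + 3) = 18 - 9*(-5 + X)*(3 + r))
(R(q(-5))*(-9))*F(6, -4) = ((2*(2/(-5)))*(-9))*(153 - 27*6 + 45*(-4) - 9*6*(-4)) = ((2*(2*(-1/5)))*(-9))*(153 - 162 - 180 + 216) = ((2*(-2/5))*(-9))*27 = -4/5*(-9)*27 = (36/5)*27 = 972/5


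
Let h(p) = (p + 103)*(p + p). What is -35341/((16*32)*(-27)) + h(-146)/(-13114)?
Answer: 144943865/90643968 ≈ 1.5990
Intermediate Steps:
h(p) = 2*p*(103 + p) (h(p) = (103 + p)*(2*p) = 2*p*(103 + p))
-35341/((16*32)*(-27)) + h(-146)/(-13114) = -35341/((16*32)*(-27)) + (2*(-146)*(103 - 146))/(-13114) = -35341/(512*(-27)) + (2*(-146)*(-43))*(-1/13114) = -35341/(-13824) + 12556*(-1/13114) = -35341*(-1/13824) - 6278/6557 = 35341/13824 - 6278/6557 = 144943865/90643968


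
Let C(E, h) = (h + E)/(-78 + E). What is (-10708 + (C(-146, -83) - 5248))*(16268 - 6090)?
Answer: -2598236205/16 ≈ -1.6239e+8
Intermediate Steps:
C(E, h) = (E + h)/(-78 + E)
(-10708 + (C(-146, -83) - 5248))*(16268 - 6090) = (-10708 + ((-146 - 83)/(-78 - 146) - 5248))*(16268 - 6090) = (-10708 + (-229/(-224) - 5248))*10178 = (-10708 + (-1/224*(-229) - 5248))*10178 = (-10708 + (229/224 - 5248))*10178 = (-10708 - 1175323/224)*10178 = -3573915/224*10178 = -2598236205/16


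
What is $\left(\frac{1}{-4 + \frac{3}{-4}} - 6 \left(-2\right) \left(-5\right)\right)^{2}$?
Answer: $\frac{1308736}{361} \approx 3625.3$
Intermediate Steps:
$\left(\frac{1}{-4 + \frac{3}{-4}} - 6 \left(-2\right) \left(-5\right)\right)^{2} = \left(\frac{1}{-4 + 3 \left(- \frac{1}{4}\right)} - \left(-12\right) \left(-5\right)\right)^{2} = \left(\frac{1}{-4 - \frac{3}{4}} - 60\right)^{2} = \left(\frac{1}{- \frac{19}{4}} - 60\right)^{2} = \left(- \frac{4}{19} - 60\right)^{2} = \left(- \frac{1144}{19}\right)^{2} = \frac{1308736}{361}$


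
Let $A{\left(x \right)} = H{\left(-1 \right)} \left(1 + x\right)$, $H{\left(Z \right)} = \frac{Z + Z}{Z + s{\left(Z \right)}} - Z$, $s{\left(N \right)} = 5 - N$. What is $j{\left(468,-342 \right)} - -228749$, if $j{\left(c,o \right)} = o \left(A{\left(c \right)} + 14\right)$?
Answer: $\frac{638611}{5} \approx 1.2772 \cdot 10^{5}$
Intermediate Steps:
$H{\left(Z \right)} = - \frac{3 Z}{5}$ ($H{\left(Z \right)} = \frac{Z + Z}{Z - \left(-5 + Z\right)} - Z = \frac{2 Z}{5} - Z = - \frac{3 Z}{5}$)
$A{\left(x \right)} = \frac{3}{5} + \frac{3 x}{5}$ ($A{\left(x \right)} = \left(- \frac{3}{5}\right) \left(-1\right) \left(1 + x\right) = \frac{3 \left(1 + x\right)}{5} = \frac{3}{5} + \frac{3 x}{5}$)
$j{\left(c,o \right)} = o \left(\frac{73}{5} + \frac{3 c}{5}\right)$ ($j{\left(c,o \right)} = o \left(\left(\frac{3}{5} + \frac{3 c}{5}\right) + 14\right) = o \left(\frac{73}{5} + \frac{3 c}{5}\right)$)
$j{\left(468,-342 \right)} - -228749 = \frac{1}{5} \left(-342\right) \left(73 + 3 \cdot 468\right) - -228749 = \frac{1}{5} \left(-342\right) \left(73 + 1404\right) + 228749 = \frac{1}{5} \left(-342\right) 1477 + 228749 = - \frac{505134}{5} + 228749 = \frac{638611}{5}$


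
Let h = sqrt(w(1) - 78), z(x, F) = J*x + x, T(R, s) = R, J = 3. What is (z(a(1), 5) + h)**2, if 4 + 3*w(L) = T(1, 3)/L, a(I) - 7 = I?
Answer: (32 + I*sqrt(79))**2 ≈ 945.0 + 568.84*I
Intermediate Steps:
a(I) = 7 + I
w(L) = -4/3 + 1/(3*L) (w(L) = -4/3 + (1/L)/3 = -4/3 + 1/(3*L))
z(x, F) = 4*x (z(x, F) = 3*x + x = 4*x)
h = I*sqrt(79) (h = sqrt((1/3)*(1 - 4*1)/1 - 78) = sqrt((1/3)*1*(1 - 4) - 78) = sqrt((1/3)*1*(-3) - 78) = sqrt(-1 - 78) = sqrt(-79) = I*sqrt(79) ≈ 8.8882*I)
(z(a(1), 5) + h)**2 = (4*(7 + 1) + I*sqrt(79))**2 = (4*8 + I*sqrt(79))**2 = (32 + I*sqrt(79))**2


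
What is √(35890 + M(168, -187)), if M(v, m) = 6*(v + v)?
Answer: √37906 ≈ 194.69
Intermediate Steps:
M(v, m) = 12*v (M(v, m) = 6*(2*v) = 12*v)
√(35890 + M(168, -187)) = √(35890 + 12*168) = √(35890 + 2016) = √37906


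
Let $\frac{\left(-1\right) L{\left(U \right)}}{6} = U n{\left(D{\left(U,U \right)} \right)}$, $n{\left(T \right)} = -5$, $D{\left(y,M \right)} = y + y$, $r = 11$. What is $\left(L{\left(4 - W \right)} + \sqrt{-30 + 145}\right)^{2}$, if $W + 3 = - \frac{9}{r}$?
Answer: $\frac{6670315}{121} + \frac{5160 \sqrt{115}}{11} \approx 60157.0$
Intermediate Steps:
$D{\left(y,M \right)} = 2 y$
$W = - \frac{42}{11}$ ($W = -3 - \frac{9}{11} = - \frac{42}{11} \approx -3.8182$)
$L{\left(U \right)} = 30 U$ ($L{\left(U \right)} = - 6 U \left(-5\right) = - 6 \left(- 5 U\right) = 30 U$)
$\left(L{\left(4 - W \right)} + \sqrt{-30 + 145}\right)^{2} = \left(30 \left(4 - - \frac{42}{11}\right) + \sqrt{-30 + 145}\right)^{2} = \left(30 \left(4 + \frac{42}{11}\right) + \sqrt{115}\right)^{2} = \left(30 \cdot \frac{86}{11} + \sqrt{115}\right)^{2} = \left(\frac{2580}{11} + \sqrt{115}\right)^{2}$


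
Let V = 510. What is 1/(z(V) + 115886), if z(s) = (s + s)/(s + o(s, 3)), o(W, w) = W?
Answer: 1/115887 ≈ 8.6291e-6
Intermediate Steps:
z(s) = 1 (z(s) = (s + s)/(s + s) = (2*s)/((2*s)) = (2*s)*(1/(2*s)) = 1)
1/(z(V) + 115886) = 1/(1 + 115886) = 1/115887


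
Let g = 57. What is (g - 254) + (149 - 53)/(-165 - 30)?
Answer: -12837/65 ≈ -197.49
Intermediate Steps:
(g - 254) + (149 - 53)/(-165 - 30) = (57 - 254) + (149 - 53)/(-165 - 30) = -197 + 96/(-195) = -197 + 96*(-1/195) = -197 - 32/65 = -12837/65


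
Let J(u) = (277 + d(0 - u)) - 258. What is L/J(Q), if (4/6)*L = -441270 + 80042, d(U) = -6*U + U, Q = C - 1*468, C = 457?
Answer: 90307/6 ≈ 15051.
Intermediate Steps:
Q = -11 (Q = 457 - 1*468 = 457 - 468 = -11)
d(U) = -5*U
L = -541842 (L = 3*(-441270 + 80042)/2 = (3/2)*(-361228) = -541842)
J(u) = 19 + 5*u (J(u) = (277 - 5*(0 - u)) - 258 = (277 - (-5)*u) - 258 = (277 + 5*u) - 258 = 19 + 5*u)
L/J(Q) = -541842/(19 + 5*(-11)) = -541842/(19 - 55) = -541842/(-36) = -541842*(-1/36) = 90307/6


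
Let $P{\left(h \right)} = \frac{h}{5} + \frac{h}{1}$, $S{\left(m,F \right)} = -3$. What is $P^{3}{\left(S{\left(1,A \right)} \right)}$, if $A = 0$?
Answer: $- \frac{5832}{125} \approx -46.656$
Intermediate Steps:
$P{\left(h \right)} = \frac{6 h}{5}$ ($P{\left(h \right)} = h \frac{1}{5} + h 1 = \frac{h}{5} + h = \frac{6 h}{5}$)
$P^{3}{\left(S{\left(1,A \right)} \right)} = \left(\frac{6}{5} \left(-3\right)\right)^{3} = \left(- \frac{18}{5}\right)^{3} = - \frac{5832}{125}$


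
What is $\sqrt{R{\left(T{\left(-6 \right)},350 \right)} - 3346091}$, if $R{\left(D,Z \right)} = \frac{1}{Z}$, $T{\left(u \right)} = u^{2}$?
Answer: $\frac{3 i \sqrt{1821760654}}{70} \approx 1829.2 i$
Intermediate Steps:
$\sqrt{R{\left(T{\left(-6 \right)},350 \right)} - 3346091} = \sqrt{\frac{1}{350} - 3346091} = \sqrt{- \frac{1171131849}{350}} = \frac{3 i \sqrt{1821760654}}{70}$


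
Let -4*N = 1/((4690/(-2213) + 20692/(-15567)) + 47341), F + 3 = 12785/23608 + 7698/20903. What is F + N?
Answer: -1682067587407610774531/804748075635292628840 ≈ -2.0902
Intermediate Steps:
F = -1031454833/493478024 (F = -3 + (12785/23608 + 7698/20903) = -3 + 448979239/493478024 = -1031454833/493478024 ≈ -2.0902)
N = -34449771/6523071233140 (N = -1/(4*((4690/(-2213) + 20692/(-15567)) + 47341)) = -1/(4*((4690*(-1/2213) + 20692*(-1/15567)) + 47341)) = -1/(4*((-4690/2213 - 20692/15567) + 47341)) = -1/(4*(-118800626/34449771 + 47341)) = -1/(4*1630767808285/34449771) = -¼*34449771/1630767808285 = -34449771/6523071233140 ≈ -5.2812e-6)
F + N = -1031454833/493478024 - 34449771/6523071233140 = -1682067587407610774531/804748075635292628840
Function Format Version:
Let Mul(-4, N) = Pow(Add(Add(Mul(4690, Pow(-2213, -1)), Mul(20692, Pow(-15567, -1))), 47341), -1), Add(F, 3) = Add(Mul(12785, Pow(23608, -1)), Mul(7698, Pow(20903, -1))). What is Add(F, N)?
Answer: Rational(-1682067587407610774531, 804748075635292628840) ≈ -2.0902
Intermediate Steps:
F = Rational(-1031454833, 493478024) (F = Add(-3, Add(Mul(12785, Pow(23608, -1)), Mul(7698, Pow(20903, -1)))) = Add(-3, Add(Mul(12785, Rational(1, 23608)), Mul(7698, Rational(1, 20903)))) = Add(-3, Add(Rational(12785, 23608), Rational(7698, 20903))) = Add(-3, Rational(448979239, 493478024)) = Rational(-1031454833, 493478024) ≈ -2.0902)
N = Rational(-34449771, 6523071233140) (N = Mul(Rational(-1, 4), Pow(Add(Add(Mul(4690, Pow(-2213, -1)), Mul(20692, Pow(-15567, -1))), 47341), -1)) = Mul(Rational(-1, 4), Pow(Add(Add(Mul(4690, Rational(-1, 2213)), Mul(20692, Rational(-1, 15567))), 47341), -1)) = Mul(Rational(-1, 4), Pow(Add(Add(Rational(-4690, 2213), Rational(-20692, 15567)), 47341), -1)) = Mul(Rational(-1, 4), Pow(Add(Rational(-118800626, 34449771), 47341), -1)) = Mul(Rational(-1, 4), Pow(Rational(1630767808285, 34449771), -1)) = Mul(Rational(-1, 4), Rational(34449771, 1630767808285)) = Rational(-34449771, 6523071233140) ≈ -5.2812e-6)
Add(F, N) = Add(Rational(-1031454833, 493478024), Rational(-34449771, 6523071233140)) = Rational(-1682067587407610774531, 804748075635292628840)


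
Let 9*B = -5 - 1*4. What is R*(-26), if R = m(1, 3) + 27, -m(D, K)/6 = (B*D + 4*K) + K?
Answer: 1482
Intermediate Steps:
B = -1 (B = (-5 - 1*4)/9 = (-5 - 4)/9 = (⅑)*(-9) = -1)
m(D, K) = -30*K + 6*D (m(D, K) = -6*((-D + 4*K) + K) = -6*(-D + 5*K) = -30*K + 6*D)
R = -57 (R = (-30*3 + 6*1) + 27 = (-90 + 6) + 27 = -84 + 27 = -57)
R*(-26) = -57*(-26) = 1482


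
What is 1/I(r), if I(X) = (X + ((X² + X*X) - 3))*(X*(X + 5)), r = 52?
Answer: 1/16174548 ≈ 6.1826e-8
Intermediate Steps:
I(X) = X*(5 + X)*(-3 + X + 2*X²) (I(X) = (X + ((X² + X²) - 3))*(X*(5 + X)) = (X + (2*X² - 3))*(X*(5 + X)) = (X + (-3 + 2*X²))*(X*(5 + X)) = (-3 + X + 2*X²)*(X*(5 + X)) = X*(5 + X)*(-3 + X + 2*X²))
1/I(r) = 1/(52*(-15 + 2*52 + 2*52³ + 11*52²)) = 1/(52*(-15 + 104 + 2*140608 + 11*2704)) = 1/(52*(-15 + 104 + 281216 + 29744)) = 1/(52*311049) = 1/16174548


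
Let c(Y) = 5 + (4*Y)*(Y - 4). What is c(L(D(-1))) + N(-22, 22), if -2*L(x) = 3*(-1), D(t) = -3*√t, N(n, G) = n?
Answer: -32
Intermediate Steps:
L(x) = 3/2 (L(x) = -3*(-1)/2 = -½*(-3) = 3/2)
c(Y) = 5 + 4*Y*(-4 + Y) (c(Y) = 5 + (4*Y)*(-4 + Y) = 5 + 4*Y*(-4 + Y))
c(L(D(-1))) + N(-22, 22) = (5 - 16*3/2 + 4*(3/2)²) - 22 = (5 - 24 + 4*(9/4)) - 22 = (5 - 24 + 9) - 22 = -10 - 22 = -32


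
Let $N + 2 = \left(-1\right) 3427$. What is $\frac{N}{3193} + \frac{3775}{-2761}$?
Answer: $- \frac{21521044}{8815873} \approx -2.4412$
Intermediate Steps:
$N = -3429$ ($N = -2 - 3427 = -3429$)
$\frac{N}{3193} + \frac{3775}{-2761} = - \frac{3429}{3193} + \frac{3775}{-2761} = \left(-3429\right) \frac{1}{3193} + 3775 \left(- \frac{1}{2761}\right) = - \frac{3429}{3193} - \frac{3775}{2761} = - \frac{21521044}{8815873}$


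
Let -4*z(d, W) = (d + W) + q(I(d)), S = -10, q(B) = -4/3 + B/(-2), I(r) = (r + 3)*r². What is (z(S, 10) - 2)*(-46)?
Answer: 12305/3 ≈ 4101.7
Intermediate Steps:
I(r) = r²*(3 + r) (I(r) = (3 + r)*r² = r²*(3 + r))
q(B) = -4/3 - B/2 (q(B) = -4*⅓ + B*(-½) = -4/3 - B/2)
z(d, W) = ⅓ - W/4 - d/4 + d²*(3 + d)/8 (z(d, W) = -((d + W) + (-4/3 - d²*(3 + d)/2))/4 = -((W + d) + (-4/3 - d²*(3 + d)/2))/4 = -(-4/3 + W + d - d²*(3 + d)/2)/4 = ⅓ - W/4 - d/4 + d²*(3 + d)/8)
(z(S, 10) - 2)*(-46) = ((⅓ - ¼*10 - ¼*(-10) + (⅛)*(-10)²*(3 - 10)) - 2)*(-46) = ((⅓ - 5/2 + 5/2 + (⅛)*100*(-7)) - 2)*(-46) = ((⅓ - 5/2 + 5/2 - 175/2) - 2)*(-46) = (-523/6 - 2)*(-46) = -535/6*(-46) = 12305/3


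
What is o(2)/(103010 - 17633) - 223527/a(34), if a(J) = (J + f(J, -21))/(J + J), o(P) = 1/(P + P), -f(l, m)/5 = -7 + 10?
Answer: -5190865592669/6488652 ≈ -7.9999e+5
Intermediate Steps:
f(l, m) = -15 (f(l, m) = -5*(-7 + 10) = -5*3 = -15)
o(P) = 1/(2*P)
a(J) = (-15 + J)/(2*J) (a(J) = (J - 15)/(J + J) = (-15 + J)/((2*J)) = (-15 + J)*(1/(2*J)) = (-15 + J)/(2*J))
o(2)/(103010 - 17633) - 223527/a(34) = ((½)/2)/(103010 - 17633) - 223527*68/(-15 + 34) = ((½)*(½))/85377 - 223527/((½)*(1/34)*19) = (¼)*(1/85377) - 223527/19/68 = 1/341508 - 223527*68/19 = 1/341508 - 15199836/19 = -5190865592669/6488652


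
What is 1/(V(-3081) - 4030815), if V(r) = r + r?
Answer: -1/4036977 ≈ -2.4771e-7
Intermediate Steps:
V(r) = 2*r
1/(V(-3081) - 4030815) = 1/(2*(-3081) - 4030815) = 1/(-6162 - 4030815) = 1/(-4036977) = -1/4036977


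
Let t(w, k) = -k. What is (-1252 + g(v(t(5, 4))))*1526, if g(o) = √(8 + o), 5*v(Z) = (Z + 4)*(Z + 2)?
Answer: -1910552 + 3052*√2 ≈ -1.9062e+6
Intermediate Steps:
v(Z) = (2 + Z)*(4 + Z)/5 (v(Z) = ((Z + 4)*(Z + 2))/5 = ((4 + Z)*(2 + Z))/5 = ((2 + Z)*(4 + Z))/5 = (2 + Z)*(4 + Z)/5)
(-1252 + g(v(t(5, 4))))*1526 = (-1252 + √(8 + (8/5 + (-1*4)²/5 + 6*(-1*4)/5)))*1526 = (-1252 + √(8 + (8/5 + (⅕)*(-4)² + (6/5)*(-4))))*1526 = (-1252 + √(8 + (8/5 + (⅕)*16 - 24/5)))*1526 = (-1252 + √(8 + (8/5 + 16/5 - 24/5)))*1526 = (-1252 + √(8 + 0))*1526 = (-1252 + √8)*1526 = (-1252 + 2*√2)*1526 = -1910552 + 3052*√2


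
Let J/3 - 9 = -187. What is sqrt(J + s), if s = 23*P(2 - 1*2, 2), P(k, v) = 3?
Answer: I*sqrt(465) ≈ 21.564*I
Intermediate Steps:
J = -534 (J = 27 + 3*(-187) = 27 - 561 = -534)
s = 69 (s = 23*3 = 69)
sqrt(J + s) = sqrt(-534 + 69) = sqrt(-465) = I*sqrt(465)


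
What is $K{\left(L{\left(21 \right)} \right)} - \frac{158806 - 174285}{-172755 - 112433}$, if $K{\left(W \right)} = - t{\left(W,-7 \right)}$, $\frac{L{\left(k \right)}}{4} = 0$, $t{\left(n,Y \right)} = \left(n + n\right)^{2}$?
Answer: $- \frac{15479}{285188} \approx -0.054276$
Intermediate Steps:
$t{\left(n,Y \right)} = 4 n^{2}$ ($t{\left(n,Y \right)} = \left(2 n\right)^{2} = 4 n^{2}$)
$L{\left(k \right)} = 0$ ($L{\left(k \right)} = 4 \cdot 0 = 0$)
$K{\left(W \right)} = - 4 W^{2}$
$K{\left(L{\left(21 \right)} \right)} - \frac{158806 - 174285}{-172755 - 112433} = - 4 \cdot 0^{2} - \frac{158806 - 174285}{-172755 - 112433} = \left(-4\right) 0 - - \frac{15479}{-285188} = 0 - \left(-15479\right) \left(- \frac{1}{285188}\right) = 0 - \frac{15479}{285188} = - \frac{15479}{285188}$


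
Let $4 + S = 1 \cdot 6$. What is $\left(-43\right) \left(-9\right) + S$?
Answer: $389$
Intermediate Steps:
$S = 2$ ($S = -4 + 1 \cdot 6 = -4 + 6 = 2$)
$\left(-43\right) \left(-9\right) + S = \left(-43\right) \left(-9\right) + 2 = 387 + 2 = 389$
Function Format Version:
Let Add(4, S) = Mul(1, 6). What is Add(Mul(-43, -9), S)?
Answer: 389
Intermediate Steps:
S = 2 (S = Add(-4, Mul(1, 6)) = Add(-4, 6) = 2)
Add(Mul(-43, -9), S) = Add(Mul(-43, -9), 2) = Add(387, 2) = 389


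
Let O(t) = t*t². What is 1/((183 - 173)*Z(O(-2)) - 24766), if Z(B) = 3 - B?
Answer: -1/24656 ≈ -4.0558e-5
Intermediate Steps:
O(t) = t³
1/((183 - 173)*Z(O(-2)) - 24766) = 1/((183 - 173)*(3 - 1*(-2)³) - 24766) = 1/(10*(3 - 1*(-8)) - 24766) = 1/(10*(3 + 8) - 24766) = 1/(10*11 - 24766) = 1/(110 - 24766) = 1/(-24656) = -1/24656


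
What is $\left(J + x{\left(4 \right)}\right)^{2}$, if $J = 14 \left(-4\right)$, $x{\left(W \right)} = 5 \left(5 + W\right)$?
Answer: $121$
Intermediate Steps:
$x{\left(W \right)} = 25 + 5 W$
$J = -56$
$\left(J + x{\left(4 \right)}\right)^{2} = \left(-56 + \left(25 + 5 \cdot 4\right)\right)^{2} = \left(-56 + \left(25 + 20\right)\right)^{2} = \left(-56 + 45\right)^{2} = \left(-11\right)^{2} = 121$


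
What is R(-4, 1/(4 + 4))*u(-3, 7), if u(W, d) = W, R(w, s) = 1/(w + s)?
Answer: 24/31 ≈ 0.77419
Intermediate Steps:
R(w, s) = 1/(s + w)
R(-4, 1/(4 + 4))*u(-3, 7) = -3/(1/(4 + 4) - 4) = -3/(1/8 - 4) = -3/(⅛ - 4) = -3/(-31/8) = -8/31*(-3) = 24/31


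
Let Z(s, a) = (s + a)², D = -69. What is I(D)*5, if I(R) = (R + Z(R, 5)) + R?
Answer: 19790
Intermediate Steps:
Z(s, a) = (a + s)²
I(R) = (5 + R)² + 2*R (I(R) = (R + (5 + R)²) + R = (5 + R)² + 2*R)
I(D)*5 = ((5 - 69)² + 2*(-69))*5 = ((-64)² - 138)*5 = (4096 - 138)*5 = 3958*5 = 19790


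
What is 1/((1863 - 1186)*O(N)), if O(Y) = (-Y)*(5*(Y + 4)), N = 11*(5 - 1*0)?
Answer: -1/10984325 ≈ -9.1039e-8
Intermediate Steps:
N = 55 (N = 11*(5 + 0) = 11*5 = 55)
O(Y) = -Y*(20 + 5*Y) (O(Y) = (-Y)*(5*(4 + Y)) = (-Y)*(20 + 5*Y) = -Y*(20 + 5*Y))
1/((1863 - 1186)*O(N)) = 1/((1863 - 1186)*((-5*55*(4 + 55)))) = 1/(677*((-5*55*59))) = (1/677)/(-16225) = (1/677)*(-1/16225) = -1/10984325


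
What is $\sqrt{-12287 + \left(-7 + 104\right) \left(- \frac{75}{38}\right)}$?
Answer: $\frac{i \sqrt{18018878}}{38} \approx 111.71 i$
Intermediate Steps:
$\sqrt{-12287 + \left(-7 + 104\right) \left(- \frac{75}{38}\right)} = \sqrt{-12287 + 97 \left(\left(-75\right) \frac{1}{38}\right)} = \sqrt{-12287 + 97 \left(- \frac{75}{38}\right)} = \sqrt{-12287 - \frac{7275}{38}} = \sqrt{- \frac{474181}{38}} = \frac{i \sqrt{18018878}}{38}$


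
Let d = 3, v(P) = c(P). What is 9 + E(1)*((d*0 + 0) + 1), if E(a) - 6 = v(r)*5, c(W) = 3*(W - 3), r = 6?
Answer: 60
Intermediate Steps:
c(W) = -9 + 3*W (c(W) = 3*(-3 + W) = -9 + 3*W)
v(P) = -9 + 3*P
E(a) = 51 (E(a) = 6 + (-9 + 3*6)*5 = 6 + (-9 + 18)*5 = 6 + 9*5 = 6 + 45 = 51)
9 + E(1)*((d*0 + 0) + 1) = 9 + 51*((3*0 + 0) + 1) = 9 + 51*((0 + 0) + 1) = 9 + 51*(0 + 1) = 9 + 51*1 = 9 + 51 = 60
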